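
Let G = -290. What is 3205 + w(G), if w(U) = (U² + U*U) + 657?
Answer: 172062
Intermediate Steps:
w(U) = 657 + 2*U² (w(U) = (U² + U²) + 657 = 2*U² + 657 = 657 + 2*U²)
3205 + w(G) = 3205 + (657 + 2*(-290)²) = 3205 + (657 + 2*84100) = 3205 + (657 + 168200) = 3205 + 168857 = 172062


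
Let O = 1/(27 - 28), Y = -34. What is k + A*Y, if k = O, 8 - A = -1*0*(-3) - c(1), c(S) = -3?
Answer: -171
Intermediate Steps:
A = 5 (A = 8 - (-1*0*(-3) - 1*(-3)) = 8 - (0*(-3) + 3) = 8 - (0 + 3) = 8 - 1*3 = 8 - 3 = 5)
O = -1 (O = 1/(-1) = -1)
k = -1
k + A*Y = -1 + 5*(-34) = -1 - 170 = -171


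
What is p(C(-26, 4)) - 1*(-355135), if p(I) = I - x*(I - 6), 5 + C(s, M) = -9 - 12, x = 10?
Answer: 355429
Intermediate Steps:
C(s, M) = -26 (C(s, M) = -5 + (-9 - 12) = -5 - 21 = -26)
p(I) = 60 - 9*I (p(I) = I - 10*(I - 6) = I - 10*(-6 + I) = I - (-60 + 10*I) = I + (60 - 10*I) = 60 - 9*I)
p(C(-26, 4)) - 1*(-355135) = (60 - 9*(-26)) - 1*(-355135) = (60 + 234) + 355135 = 294 + 355135 = 355429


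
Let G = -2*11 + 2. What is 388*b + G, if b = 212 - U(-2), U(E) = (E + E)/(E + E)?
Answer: 81848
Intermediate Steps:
G = -20 (G = -22 + 2 = -20)
U(E) = 1 (U(E) = (2*E)/((2*E)) = (2*E)*(1/(2*E)) = 1)
b = 211 (b = 212 - 1*1 = 212 - 1 = 211)
388*b + G = 388*211 - 20 = 81868 - 20 = 81848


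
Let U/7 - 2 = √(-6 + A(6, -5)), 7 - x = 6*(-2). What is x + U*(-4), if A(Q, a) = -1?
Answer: -37 - 28*I*√7 ≈ -37.0 - 74.081*I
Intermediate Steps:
x = 19 (x = 7 - 6*(-2) = 7 - 1*(-12) = 7 + 12 = 19)
U = 14 + 7*I*√7 (U = 14 + 7*√(-6 - 1) = 14 + 7*√(-7) = 14 + 7*(I*√7) = 14 + 7*I*√7 ≈ 14.0 + 18.52*I)
x + U*(-4) = 19 + (14 + 7*I*√7)*(-4) = 19 + (-56 - 28*I*√7) = -37 - 28*I*√7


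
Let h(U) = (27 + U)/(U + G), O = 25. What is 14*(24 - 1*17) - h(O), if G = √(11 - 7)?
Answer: 2594/27 ≈ 96.074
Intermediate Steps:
G = 2 (G = √4 = 2)
h(U) = (27 + U)/(2 + U) (h(U) = (27 + U)/(U + 2) = (27 + U)/(2 + U))
14*(24 - 1*17) - h(O) = 14*(24 - 1*17) - (27 + 25)/(2 + 25) = 14*(24 - 17) - 52/27 = 14*7 - 52/27 = 98 - 1*52/27 = 98 - 52/27 = 2594/27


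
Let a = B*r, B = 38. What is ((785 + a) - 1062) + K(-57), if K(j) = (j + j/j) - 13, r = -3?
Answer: -460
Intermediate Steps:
a = -114 (a = 38*(-3) = -114)
K(j) = -12 + j (K(j) = (j + 1) - 13 = (1 + j) - 13 = -12 + j)
((785 + a) - 1062) + K(-57) = ((785 - 114) - 1062) + (-12 - 57) = (671 - 1062) - 69 = -391 - 69 = -460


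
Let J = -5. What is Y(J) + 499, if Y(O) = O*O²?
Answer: 374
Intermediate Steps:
Y(O) = O³
Y(J) + 499 = (-5)³ + 499 = -125 + 499 = 374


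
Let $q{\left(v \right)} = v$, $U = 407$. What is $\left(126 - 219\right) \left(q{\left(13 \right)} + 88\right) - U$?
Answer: $-9800$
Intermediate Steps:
$\left(126 - 219\right) \left(q{\left(13 \right)} + 88\right) - U = \left(126 - 219\right) \left(13 + 88\right) - 407 = \left(-93\right) 101 - 407 = -9393 - 407 = -9800$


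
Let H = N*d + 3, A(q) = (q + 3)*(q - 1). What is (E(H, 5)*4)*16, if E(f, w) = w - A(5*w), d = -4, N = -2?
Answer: -42688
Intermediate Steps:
A(q) = (-1 + q)*(3 + q) (A(q) = (3 + q)*(-1 + q) = (-1 + q)*(3 + q))
H = 11 (H = -2*(-4) + 3 = 8 + 3 = 11)
E(f, w) = 3 - 25*w² - 9*w (E(f, w) = w - (-3 + (5*w)² + 2*(5*w)) = w - (-3 + 25*w² + 10*w) = w - (-3 + 10*w + 25*w²) = w + (3 - 25*w² - 10*w) = 3 - 25*w² - 9*w)
(E(H, 5)*4)*16 = ((3 - 25*5² - 9*5)*4)*16 = ((3 - 25*25 - 45)*4)*16 = ((3 - 625 - 45)*4)*16 = -667*4*16 = -2668*16 = -42688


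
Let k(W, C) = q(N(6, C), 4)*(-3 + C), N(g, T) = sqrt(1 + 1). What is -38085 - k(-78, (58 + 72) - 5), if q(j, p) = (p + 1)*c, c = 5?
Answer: -41135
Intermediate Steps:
N(g, T) = sqrt(2)
q(j, p) = 5 + 5*p (q(j, p) = (p + 1)*5 = (1 + p)*5 = 5 + 5*p)
k(W, C) = -75 + 25*C (k(W, C) = (5 + 5*4)*(-3 + C) = (5 + 20)*(-3 + C) = 25*(-3 + C) = -75 + 25*C)
-38085 - k(-78, (58 + 72) - 5) = -38085 - (-75 + 25*((58 + 72) - 5)) = -38085 - (-75 + 25*(130 - 5)) = -38085 - (-75 + 25*125) = -38085 - (-75 + 3125) = -38085 - 1*3050 = -38085 - 3050 = -41135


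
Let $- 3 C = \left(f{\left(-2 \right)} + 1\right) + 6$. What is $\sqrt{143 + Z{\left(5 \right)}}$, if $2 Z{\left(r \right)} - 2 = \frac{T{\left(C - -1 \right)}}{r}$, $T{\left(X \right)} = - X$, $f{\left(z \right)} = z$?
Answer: $\frac{\sqrt{32415}}{15} \approx 12.003$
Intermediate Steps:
$C = - \frac{5}{3}$ ($C = - \frac{\left(-2 + 1\right) + 6}{3} = - \frac{-1 + 6}{3} = \left(- \frac{1}{3}\right) 5 = - \frac{5}{3} \approx -1.6667$)
$Z{\left(r \right)} = 1 + \frac{1}{3 r}$ ($Z{\left(r \right)} = 1 + \frac{- (- \frac{5}{3} - -1) \frac{1}{r}}{2} = 1 + \frac{- (- \frac{5}{3} + 1) \frac{1}{r}}{2} = 1 + \frac{\left(-1\right) \left(- \frac{2}{3}\right) \frac{1}{r}}{2} = 1 + \frac{\frac{2}{3} \frac{1}{r}}{2} = 1 + \frac{1}{3 r}$)
$\sqrt{143 + Z{\left(5 \right)}} = \sqrt{143 + \frac{\frac{1}{3} + 5}{5}} = \sqrt{143 + \frac{1}{5} \cdot \frac{16}{3}} = \sqrt{143 + \frac{16}{15}} = \sqrt{\frac{2161}{15}} = \frac{\sqrt{32415}}{15}$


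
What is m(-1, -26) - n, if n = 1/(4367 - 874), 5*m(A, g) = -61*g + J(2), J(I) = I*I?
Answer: 1110773/3493 ≈ 318.00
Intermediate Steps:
J(I) = I²
m(A, g) = ⅘ - 61*g/5 (m(A, g) = (-61*g + 2²)/5 = (-61*g + 4)/5 = (4 - 61*g)/5 = ⅘ - 61*g/5)
n = 1/3493 ≈ 0.00028629
m(-1, -26) - n = (⅘ - 61/5*(-26)) - 1*1/3493 = (⅘ + 1586/5) - 1/3493 = 318 - 1/3493 = 1110773/3493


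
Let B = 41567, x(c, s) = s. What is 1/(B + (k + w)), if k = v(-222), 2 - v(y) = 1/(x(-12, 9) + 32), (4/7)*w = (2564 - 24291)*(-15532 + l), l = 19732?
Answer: -41/6545727122 ≈ -6.2636e-9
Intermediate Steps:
w = -159693450 (w = 7*((2564 - 24291)*(-15532 + 19732))/4 = 7*(-21727*4200)/4 = (7/4)*(-91253400) = -159693450)
v(y) = 81/41 (v(y) = 2 - 1/(9 + 32) = 2 - 1/41 = 81/41)
k = 81/41 ≈ 1.9756
1/(B + (k + w)) = 1/(41567 + (81/41 - 159693450)) = 1/(41567 - 6547431369/41) = 1/(-6545727122/41) = -41/6545727122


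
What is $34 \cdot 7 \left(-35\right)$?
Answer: $-8330$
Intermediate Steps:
$34 \cdot 7 \left(-35\right) = 238 \left(-35\right) = -8330$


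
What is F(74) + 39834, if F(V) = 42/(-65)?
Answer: 2589168/65 ≈ 39833.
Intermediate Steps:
F(V) = -42/65 (F(V) = 42*(-1/65) = -42/65)
F(74) + 39834 = -42/65 + 39834 = 2589168/65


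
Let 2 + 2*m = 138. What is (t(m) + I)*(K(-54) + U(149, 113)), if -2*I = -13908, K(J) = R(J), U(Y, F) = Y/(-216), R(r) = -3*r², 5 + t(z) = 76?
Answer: -13275261925/216 ≈ -6.1460e+7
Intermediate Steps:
m = 68 (m = -1 + (½)*138 = -1 + 69 = 68)
t(z) = 71 (t(z) = -5 + 76 = 71)
U(Y, F) = -Y/216 (U(Y, F) = Y*(-1/216) = -Y/216)
K(J) = -3*J²
I = 6954 (I = -½*(-13908) = 6954)
(t(m) + I)*(K(-54) + U(149, 113)) = (71 + 6954)*(-3*(-54)² - 1/216*149) = 7025*(-3*2916 - 149/216) = 7025*(-8748 - 149/216) = 7025*(-1889717/216) = -13275261925/216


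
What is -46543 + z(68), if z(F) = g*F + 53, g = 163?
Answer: -35406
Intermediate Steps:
z(F) = 53 + 163*F (z(F) = 163*F + 53 = 53 + 163*F)
-46543 + z(68) = -46543 + (53 + 163*68) = -46543 + (53 + 11084) = -46543 + 11137 = -35406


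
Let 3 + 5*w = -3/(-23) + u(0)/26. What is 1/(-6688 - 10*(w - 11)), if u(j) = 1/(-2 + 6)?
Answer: -1196/7860447 ≈ -0.00015215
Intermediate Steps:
u(j) = 1/4
w = -6841/11960 (w = -3/5 + (-3/(-23) + (1/4)/26)/5 = -3/5 + (-3*(-1/23) + (1/4)*(1/26))/5 = -3/5 + (3/23 + 1/104)/5 = -3/5 + (1/5)*(335/2392) = -3/5 + 67/2392 = -6841/11960 ≈ -0.57199)
1/(-6688 - 10*(w - 11)) = 1/(-6688 - 10*(-6841/11960 - 11)) = 1/(-6688 - 10*(-138401/11960)) = 1/(-6688 + 138401/1196) = 1/(-7860447/1196) = -1196/7860447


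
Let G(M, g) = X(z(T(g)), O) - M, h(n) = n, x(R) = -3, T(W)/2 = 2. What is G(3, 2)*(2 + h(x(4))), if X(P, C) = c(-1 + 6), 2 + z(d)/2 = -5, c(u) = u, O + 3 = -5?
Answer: -2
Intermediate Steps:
T(W) = 4 (T(W) = 2*2 = 4)
O = -8 (O = -3 - 5 = -8)
z(d) = -14 (z(d) = -4 + 2*(-5) = -4 - 10 = -14)
X(P, C) = 5 (X(P, C) = -1 + 6 = 5)
G(M, g) = 5 - M
G(3, 2)*(2 + h(x(4))) = (5 - 1*3)*(2 - 3) = (5 - 3)*(-1) = 2*(-1) = -2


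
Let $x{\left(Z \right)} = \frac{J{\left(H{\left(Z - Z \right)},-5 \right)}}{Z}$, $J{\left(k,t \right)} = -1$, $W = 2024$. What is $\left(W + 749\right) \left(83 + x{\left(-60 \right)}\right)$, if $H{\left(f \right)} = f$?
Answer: $\frac{13812313}{60} \approx 2.3021 \cdot 10^{5}$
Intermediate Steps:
$x{\left(Z \right)} = - \frac{1}{Z}$
$\left(W + 749\right) \left(83 + x{\left(-60 \right)}\right) = \left(2024 + 749\right) \left(83 - \frac{1}{-60}\right) = 2773 \left(83 - - \frac{1}{60}\right) = 2773 \left(83 + \frac{1}{60}\right) = 2773 \cdot \frac{4981}{60} = \frac{13812313}{60}$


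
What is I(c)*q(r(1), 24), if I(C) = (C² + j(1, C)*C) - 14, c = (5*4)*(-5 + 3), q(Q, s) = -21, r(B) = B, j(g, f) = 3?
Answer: -30786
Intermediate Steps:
c = -40 (c = 20*(-2) = -40)
I(C) = -14 + C² + 3*C (I(C) = (C² + 3*C) - 14 = -14 + C² + 3*C)
I(c)*q(r(1), 24) = (-14 + (-40)² + 3*(-40))*(-21) = (-14 + 1600 - 120)*(-21) = 1466*(-21) = -30786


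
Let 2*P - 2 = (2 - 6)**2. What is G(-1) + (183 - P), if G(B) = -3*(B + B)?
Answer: 180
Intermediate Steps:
P = 9 (P = 1 + (2 - 6)**2/2 = 1 + (1/2)*(-4)**2 = 1 + (1/2)*16 = 1 + 8 = 9)
G(B) = -6*B
G(-1) + (183 - P) = -6*(-1) + (183 - 1*9) = 6 + (183 - 9) = 6 + 174 = 180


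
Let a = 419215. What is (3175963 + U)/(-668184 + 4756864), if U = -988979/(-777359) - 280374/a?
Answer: 517492387989335687/666210650098222900 ≈ 0.77677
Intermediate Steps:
U = 196643579219/325880553185 (U = -988979/(-777359) - 280374/419215 = -988979*(-1/777359) - 280374*1/419215 = 988979/777359 - 280374/419215 = 196643579219/325880553185 ≈ 0.60342)
(3175963 + U)/(-668184 + 4756864) = (3175963 + 196643579219/325880553185)/(-668184 + 4756864) = (1034984775978671374/325880553185)/4088680 = (1034984775978671374/325880553185)*(1/4088680) = 517492387989335687/666210650098222900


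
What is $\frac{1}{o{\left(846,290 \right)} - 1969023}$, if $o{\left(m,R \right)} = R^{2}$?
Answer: $- \frac{1}{1884923} \approx -5.3053 \cdot 10^{-7}$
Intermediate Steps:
$\frac{1}{o{\left(846,290 \right)} - 1969023} = \frac{1}{290^{2} - 1969023} = \frac{1}{84100 - 1969023} = \frac{1}{-1884923} = - \frac{1}{1884923}$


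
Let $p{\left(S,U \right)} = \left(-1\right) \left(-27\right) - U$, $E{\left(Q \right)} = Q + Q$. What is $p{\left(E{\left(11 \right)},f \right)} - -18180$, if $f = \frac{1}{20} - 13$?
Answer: $\frac{364399}{20} \approx 18220.0$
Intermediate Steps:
$f = - \frac{259}{20}$ ($f = \frac{1}{20} - 13 = - \frac{259}{20} \approx -12.95$)
$E{\left(Q \right)} = 2 Q$
$p{\left(S,U \right)} = 27 - U$
$p{\left(E{\left(11 \right)},f \right)} - -18180 = \left(27 - - \frac{259}{20}\right) - -18180 = \left(27 + \frac{259}{20}\right) + 18180 = \frac{799}{20} + 18180 = \frac{364399}{20}$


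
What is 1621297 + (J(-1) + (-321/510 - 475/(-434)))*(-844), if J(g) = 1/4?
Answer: 29893691438/18445 ≈ 1.6207e+6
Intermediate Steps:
J(g) = ¼
1621297 + (J(-1) + (-321/510 - 475/(-434)))*(-844) = 1621297 + (¼ + (-321/510 - 475/(-434)))*(-844) = 1621297 + (¼ + (-321*1/510 - 475*(-1/434)))*(-844) = 1621297 + (¼ + (-107/170 + 475/434))*(-844) = 1621297 + (¼ + 8578/18445)*(-844) = 1621297 + (52757/73780)*(-844) = 1621297 - 11131727/18445 = 29893691438/18445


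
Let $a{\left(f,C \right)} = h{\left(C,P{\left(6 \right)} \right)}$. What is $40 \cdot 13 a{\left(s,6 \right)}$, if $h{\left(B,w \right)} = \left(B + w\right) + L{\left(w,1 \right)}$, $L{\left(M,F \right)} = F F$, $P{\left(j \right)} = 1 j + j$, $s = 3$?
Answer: $9880$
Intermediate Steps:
$P{\left(j \right)} = 2 j$ ($P{\left(j \right)} = j + j = 2 j$)
$L{\left(M,F \right)} = F^{2}$
$h{\left(B,w \right)} = 1 + B + w$ ($h{\left(B,w \right)} = \left(B + w\right) + 1^{2} = \left(B + w\right) + 1 = 1 + B + w$)
$a{\left(f,C \right)} = 13 + C$ ($a{\left(f,C \right)} = 1 + C + 2 \cdot 6 = 1 + C + 12 = 13 + C$)
$40 \cdot 13 a{\left(s,6 \right)} = 40 \cdot 13 \left(13 + 6\right) = 520 \cdot 19 = 9880$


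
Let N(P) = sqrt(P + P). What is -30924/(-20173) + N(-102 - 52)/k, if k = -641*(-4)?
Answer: 30924/20173 + I*sqrt(77)/1282 ≈ 1.5329 + 0.0068447*I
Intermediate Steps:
k = 2564
N(P) = sqrt(2)*sqrt(P) (N(P) = sqrt(2*P) = sqrt(2)*sqrt(P))
-30924/(-20173) + N(-102 - 52)/k = -30924/(-20173) + (sqrt(2)*sqrt(-102 - 52))/2564 = -30924*(-1/20173) + (sqrt(2)*sqrt(-154))*(1/2564) = 30924/20173 + (sqrt(2)*(I*sqrt(154)))*(1/2564) = 30924/20173 + (2*I*sqrt(77))*(1/2564) = 30924/20173 + I*sqrt(77)/1282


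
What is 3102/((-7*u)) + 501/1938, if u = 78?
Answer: -318785/58786 ≈ -5.4228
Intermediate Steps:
3102/((-7*u)) + 501/1938 = 3102/((-7*78)) + 501/1938 = 3102/(-546) + 501*(1/1938) = 3102*(-1/546) + 167/646 = -517/91 + 167/646 = -318785/58786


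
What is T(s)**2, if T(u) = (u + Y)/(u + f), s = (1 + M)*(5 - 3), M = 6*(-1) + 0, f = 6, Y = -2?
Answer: 9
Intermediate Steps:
M = -6 (M = -6 + 0 = -6)
s = -10 (s = (1 - 6)*(5 - 3) = -5*2 = -10)
T(u) = (-2 + u)/(6 + u) (T(u) = (u - 2)/(u + 6) = (-2 + u)/(6 + u))
T(s)**2 = ((-2 - 10)/(6 - 10))**2 = (-12/(-4))**2 = (-1/4*(-12))**2 = 3**2 = 9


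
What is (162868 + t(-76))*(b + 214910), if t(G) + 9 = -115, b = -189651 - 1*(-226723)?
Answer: 41008558608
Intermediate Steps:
b = 37072 (b = -189651 + 226723 = 37072)
t(G) = -124 (t(G) = -9 - 115 = -124)
(162868 + t(-76))*(b + 214910) = (162868 - 124)*(37072 + 214910) = 162744*251982 = 41008558608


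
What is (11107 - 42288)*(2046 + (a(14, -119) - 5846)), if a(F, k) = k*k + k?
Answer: -319355802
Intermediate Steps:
a(F, k) = k + k² (a(F, k) = k² + k = k + k²)
(11107 - 42288)*(2046 + (a(14, -119) - 5846)) = (11107 - 42288)*(2046 + (-119*(1 - 119) - 5846)) = -31181*(2046 + (-119*(-118) - 5846)) = -31181*(2046 + (14042 - 5846)) = -31181*(2046 + 8196) = -31181*10242 = -319355802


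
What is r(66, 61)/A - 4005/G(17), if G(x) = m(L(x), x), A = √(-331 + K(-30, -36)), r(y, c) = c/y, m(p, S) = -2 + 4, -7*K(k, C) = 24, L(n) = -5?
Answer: -4005/2 - 61*I*√16387/154506 ≈ -2002.5 - 0.05054*I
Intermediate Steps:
K(k, C) = -24/7 (K(k, C) = -⅐*24 = -24/7)
m(p, S) = 2
A = I*√16387/7 (A = √(-331 - 24/7) = √(-2341/7) = I*√16387/7 ≈ 18.287*I)
G(x) = 2
r(66, 61)/A - 4005/G(17) = (61/66)/((I*√16387/7)) - 4005/2 = (61*(1/66))*(-I*√16387/2341) - 4005*½ = 61*(-I*√16387/2341)/66 - 4005/2 = -61*I*√16387/154506 - 4005/2 = -4005/2 - 61*I*√16387/154506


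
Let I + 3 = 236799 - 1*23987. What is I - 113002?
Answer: 99807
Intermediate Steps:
I = 212809 (I = -3 + (236799 - 1*23987) = -3 + (236799 - 23987) = -3 + 212812 = 212809)
I - 113002 = 212809 - 113002 = 99807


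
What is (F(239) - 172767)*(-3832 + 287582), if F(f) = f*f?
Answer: -32814552500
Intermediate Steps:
F(f) = f**2
(F(239) - 172767)*(-3832 + 287582) = (239**2 - 172767)*(-3832 + 287582) = (57121 - 172767)*283750 = -115646*283750 = -32814552500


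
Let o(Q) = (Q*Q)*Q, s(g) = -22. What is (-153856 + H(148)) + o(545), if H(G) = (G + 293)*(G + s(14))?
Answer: 161780335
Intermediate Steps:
o(Q) = Q³ (o(Q) = Q²*Q = Q³)
H(G) = (-22 + G)*(293 + G) (H(G) = (G + 293)*(G - 22) = (293 + G)*(-22 + G) = (-22 + G)*(293 + G))
(-153856 + H(148)) + o(545) = (-153856 + (-6446 + 148² + 271*148)) + 545³ = (-153856 + (-6446 + 21904 + 40108)) + 161878625 = (-153856 + 55566) + 161878625 = -98290 + 161878625 = 161780335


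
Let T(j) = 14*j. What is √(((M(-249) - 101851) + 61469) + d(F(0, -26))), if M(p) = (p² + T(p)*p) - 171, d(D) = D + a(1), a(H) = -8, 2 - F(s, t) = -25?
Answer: √889481 ≈ 943.12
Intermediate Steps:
F(s, t) = 27 (F(s, t) = 2 - 1*(-25) = 2 + 25 = 27)
d(D) = -8 + D (d(D) = D - 8 = -8 + D)
M(p) = -171 + 15*p² (M(p) = (p² + (14*p)*p) - 171 = (p² + 14*p²) - 171 = 15*p² - 171 = -171 + 15*p²)
√(((M(-249) - 101851) + 61469) + d(F(0, -26))) = √((((-171 + 15*(-249)²) - 101851) + 61469) + (-8 + 27)) = √((((-171 + 15*62001) - 101851) + 61469) + 19) = √((((-171 + 930015) - 101851) + 61469) + 19) = √(((929844 - 101851) + 61469) + 19) = √((827993 + 61469) + 19) = √(889462 + 19) = √889481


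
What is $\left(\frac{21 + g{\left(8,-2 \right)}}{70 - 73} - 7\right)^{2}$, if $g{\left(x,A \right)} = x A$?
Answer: $\frac{676}{9} \approx 75.111$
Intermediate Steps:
$g{\left(x,A \right)} = A x$
$\left(\frac{21 + g{\left(8,-2 \right)}}{70 - 73} - 7\right)^{2} = \left(\frac{21 - 16}{70 - 73} - 7\right)^{2} = \left(\frac{21 - 16}{-3} - 7\right)^{2} = \left(5 \left(- \frac{1}{3}\right) - 7\right)^{2} = \left(- \frac{5}{3} - 7\right)^{2} = \left(- \frac{26}{3}\right)^{2} = \frac{676}{9}$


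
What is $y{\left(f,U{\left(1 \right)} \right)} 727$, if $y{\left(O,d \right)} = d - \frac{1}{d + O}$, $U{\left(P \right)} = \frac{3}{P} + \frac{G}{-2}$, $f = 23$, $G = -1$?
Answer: $\frac{266809}{106} \approx 2517.1$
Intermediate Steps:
$U{\left(P \right)} = \frac{1}{2} + \frac{3}{P}$ ($U{\left(P \right)} = \frac{3}{P} - \frac{1}{-2} = \frac{3}{P} - - \frac{1}{2} = \frac{3}{P} + \frac{1}{2} = \frac{1}{2} + \frac{3}{P}$)
$y{\left(O,d \right)} = d - \frac{1}{O + d}$
$y{\left(f,U{\left(1 \right)} \right)} 727 = \frac{-1 + \left(\frac{6 + 1}{2 \cdot 1}\right)^{2} + 23 \frac{6 + 1}{2 \cdot 1}}{23 + \frac{6 + 1}{2 \cdot 1}} \cdot 727 = \frac{-1 + \left(\frac{1}{2} \cdot 1 \cdot 7\right)^{2} + 23 \cdot \frac{1}{2} \cdot 1 \cdot 7}{23 + \frac{1}{2} \cdot 1 \cdot 7} \cdot 727 = \frac{-1 + \left(\frac{7}{2}\right)^{2} + 23 \cdot \frac{7}{2}}{23 + \frac{7}{2}} \cdot 727 = \frac{-1 + \frac{49}{4} + \frac{161}{2}}{\frac{53}{2}} \cdot 727 = \frac{2}{53} \cdot \frac{367}{4} \cdot 727 = \frac{367}{106} \cdot 727 = \frac{266809}{106}$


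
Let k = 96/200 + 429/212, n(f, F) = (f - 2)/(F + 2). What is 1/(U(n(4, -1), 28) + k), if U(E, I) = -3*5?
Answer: -5300/66231 ≈ -0.080023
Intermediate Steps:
n(f, F) = (-2 + f)/(2 + F)
U(E, I) = -15
k = 13269/5300 (k = 96*(1/200) + 429*(1/212) = 12/25 + 429/212 = 13269/5300 ≈ 2.5036)
1/(U(n(4, -1), 28) + k) = 1/(-15 + 13269/5300) = 1/(-66231/5300) = -5300/66231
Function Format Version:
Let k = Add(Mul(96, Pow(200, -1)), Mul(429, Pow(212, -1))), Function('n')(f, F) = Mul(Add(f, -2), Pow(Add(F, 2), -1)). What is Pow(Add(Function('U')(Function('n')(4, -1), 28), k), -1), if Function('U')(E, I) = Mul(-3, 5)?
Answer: Rational(-5300, 66231) ≈ -0.080023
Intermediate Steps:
Function('n')(f, F) = Mul(Pow(Add(2, F), -1), Add(-2, f)) (Function('n')(f, F) = Mul(Add(-2, f), Pow(Add(2, F), -1)) = Mul(Pow(Add(2, F), -1), Add(-2, f)))
Function('U')(E, I) = -15
k = Rational(13269, 5300) (k = Add(Mul(96, Rational(1, 200)), Mul(429, Rational(1, 212))) = Add(Rational(12, 25), Rational(429, 212)) = Rational(13269, 5300) ≈ 2.5036)
Pow(Add(Function('U')(Function('n')(4, -1), 28), k), -1) = Pow(Add(-15, Rational(13269, 5300)), -1) = Pow(Rational(-66231, 5300), -1) = Rational(-5300, 66231)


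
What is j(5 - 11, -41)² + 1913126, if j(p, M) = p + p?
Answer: 1913270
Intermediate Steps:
j(p, M) = 2*p
j(5 - 11, -41)² + 1913126 = (2*(5 - 11))² + 1913126 = (2*(-6))² + 1913126 = (-12)² + 1913126 = 144 + 1913126 = 1913270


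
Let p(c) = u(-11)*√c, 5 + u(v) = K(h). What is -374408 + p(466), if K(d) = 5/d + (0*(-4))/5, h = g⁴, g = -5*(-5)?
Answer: -374408 - 390624*√466/78125 ≈ -3.7452e+5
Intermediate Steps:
g = 25
h = 390625 (h = 25⁴ = 390625)
K(d) = 5/d (K(d) = 5/d + 0*(⅕) = 5/d + 0 = 5/d)
u(v) = -390624/78125 (u(v) = -5 + 5/390625 = -5 + 5*(1/390625) = -5 + 1/78125 = -390624/78125)
p(c) = -390624*√c/78125
-374408 + p(466) = -374408 - 390624*√466/78125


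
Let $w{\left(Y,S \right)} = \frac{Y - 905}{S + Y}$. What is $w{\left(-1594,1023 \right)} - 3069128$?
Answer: $- \frac{1752469589}{571} \approx -3.0691 \cdot 10^{6}$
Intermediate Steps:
$w{\left(Y,S \right)} = \frac{-905 + Y}{S + Y}$
$w{\left(-1594,1023 \right)} - 3069128 = \frac{-905 - 1594}{1023 - 1594} - 3069128 = \frac{1}{-571} \left(-2499\right) - 3069128 = \left(- \frac{1}{571}\right) \left(-2499\right) - 3069128 = \frac{2499}{571} - 3069128 = - \frac{1752469589}{571}$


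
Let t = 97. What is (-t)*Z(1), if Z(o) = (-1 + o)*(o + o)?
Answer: 0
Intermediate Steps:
Z(o) = 2*o*(-1 + o) (Z(o) = (-1 + o)*(2*o) = 2*o*(-1 + o))
(-t)*Z(1) = (-1*97)*(2*1*(-1 + 1)) = -194*0 = -97*0 = 0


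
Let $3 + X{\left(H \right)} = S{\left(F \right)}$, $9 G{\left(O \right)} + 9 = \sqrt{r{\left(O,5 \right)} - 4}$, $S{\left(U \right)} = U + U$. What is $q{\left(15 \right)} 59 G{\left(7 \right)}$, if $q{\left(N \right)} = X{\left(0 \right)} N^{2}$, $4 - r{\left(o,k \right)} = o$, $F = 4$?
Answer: $-66375 + 7375 i \sqrt{7} \approx -66375.0 + 19512.0 i$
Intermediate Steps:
$r{\left(o,k \right)} = 4 - o$
$S{\left(U \right)} = 2 U$
$G{\left(O \right)} = -1 + \frac{\sqrt{- O}}{9}$ ($G{\left(O \right)} = -1 + \frac{\sqrt{\left(4 - O\right) - 4}}{9} = -1 + \frac{\sqrt{- O}}{9}$)
$X{\left(H \right)} = 5$ ($X{\left(H \right)} = -3 + 2 \cdot 4 = -3 + 8 = 5$)
$q{\left(N \right)} = 5 N^{2}$
$q{\left(15 \right)} 59 G{\left(7 \right)} = 5 \cdot 15^{2} \cdot 59 \left(-1 + \frac{\sqrt{\left(-1\right) 7}}{9}\right) = 5 \cdot 225 \cdot 59 \left(-1 + \frac{\sqrt{-7}}{9}\right) = 1125 \cdot 59 \left(-1 + \frac{i \sqrt{7}}{9}\right) = 66375 \left(-1 + \frac{i \sqrt{7}}{9}\right) = -66375 + 7375 i \sqrt{7}$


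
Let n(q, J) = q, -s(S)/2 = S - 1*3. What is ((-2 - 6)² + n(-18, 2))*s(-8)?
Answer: 1012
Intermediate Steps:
s(S) = 6 - 2*S (s(S) = -2*(S - 1*3) = -2*(S - 3) = -2*(-3 + S) = 6 - 2*S)
((-2 - 6)² + n(-18, 2))*s(-8) = ((-2 - 6)² - 18)*(6 - 2*(-8)) = ((-8)² - 18)*(6 + 16) = (64 - 18)*22 = 46*22 = 1012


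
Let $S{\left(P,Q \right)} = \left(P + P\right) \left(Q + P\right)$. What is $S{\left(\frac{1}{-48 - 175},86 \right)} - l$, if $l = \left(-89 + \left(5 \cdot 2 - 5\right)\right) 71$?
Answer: $\frac{296545402}{49729} \approx 5963.2$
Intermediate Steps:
$S{\left(P,Q \right)} = 2 P \left(P + Q\right)$
$l = -5964$ ($l = \left(-89 + \left(10 - 5\right)\right) 71 = \left(-89 + 5\right) 71 = \left(-84\right) 71 = -5964$)
$S{\left(\frac{1}{-48 - 175},86 \right)} - l = \frac{2 \left(\frac{1}{-48 - 175} + 86\right)}{-48 - 175} - -5964 = \frac{2 \left(\frac{1}{-223} + 86\right)}{-223} + 5964 = 2 \left(- \frac{1}{223}\right) \left(- \frac{1}{223} + 86\right) + 5964 = 2 \left(- \frac{1}{223}\right) \frac{19177}{223} + 5964 = - \frac{38354}{49729} + 5964 = \frac{296545402}{49729}$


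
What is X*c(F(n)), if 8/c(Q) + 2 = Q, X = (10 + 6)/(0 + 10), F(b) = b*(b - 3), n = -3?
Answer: ⅘ ≈ 0.80000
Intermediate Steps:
F(b) = b*(-3 + b)
X = 8/5 (X = 16/10 = 16*(⅒) = 8/5 ≈ 1.6000)
c(Q) = 8/(-2 + Q)
X*c(F(n)) = 8*(8/(-2 - 3*(-3 - 3)))/5 = 8*(8/(-2 - 3*(-6)))/5 = 8*(8/(-2 + 18))/5 = 8*(8/16)/5 = 8*(8*(1/16))/5 = (8/5)*(½) = ⅘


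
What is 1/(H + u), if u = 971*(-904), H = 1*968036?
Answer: 1/90252 ≈ 1.1080e-5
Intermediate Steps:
H = 968036
u = -877784
1/(H + u) = 1/(968036 - 877784) = 1/90252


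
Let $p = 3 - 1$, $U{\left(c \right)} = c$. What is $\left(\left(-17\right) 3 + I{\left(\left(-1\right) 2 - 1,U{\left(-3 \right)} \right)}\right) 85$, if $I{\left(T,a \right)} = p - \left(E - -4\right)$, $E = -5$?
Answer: $-4080$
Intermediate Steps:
$p = 2$
$I{\left(T,a \right)} = 3$ ($I{\left(T,a \right)} = 2 - \left(-5 - -4\right) = 2 - \left(-5 + 4\right) = 2 - -1 = 2 + 1 = 3$)
$\left(\left(-17\right) 3 + I{\left(\left(-1\right) 2 - 1,U{\left(-3 \right)} \right)}\right) 85 = \left(\left(-17\right) 3 + 3\right) 85 = \left(-51 + 3\right) 85 = \left(-48\right) 85 = -4080$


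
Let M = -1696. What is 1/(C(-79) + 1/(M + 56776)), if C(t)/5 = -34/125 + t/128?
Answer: -4406400/19590499 ≈ -0.22493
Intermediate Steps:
C(t) = -34/25 + 5*t/128 (C(t) = 5*(-34/125 + t/128) = -34/25 + 5*t/128)
1/(C(-79) + 1/(M + 56776)) = 1/((-34/25 + (5/128)*(-79)) + 1/(-1696 + 56776)) = 1/((-34/25 - 395/128) + 1/55080) = 1/(-14227/3200 + 1/55080) = 1/(-19590499/4406400) = -4406400/19590499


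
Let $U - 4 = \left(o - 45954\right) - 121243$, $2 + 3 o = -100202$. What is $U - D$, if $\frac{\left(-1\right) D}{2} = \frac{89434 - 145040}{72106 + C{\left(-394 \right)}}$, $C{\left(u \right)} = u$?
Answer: $- \frac{3596283011}{17928} \approx -2.006 \cdot 10^{5}$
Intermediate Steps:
$o = - \frac{100204}{3}$ ($o = - \frac{2}{3} + \frac{1}{3} \left(-100202\right) = - \frac{2}{3} - \frac{100202}{3} = - \frac{100204}{3} \approx -33401.0$)
$U = - \frac{601783}{3}$ ($U = 4 - \frac{601795}{3} = - \frac{601783}{3} \approx -2.0059 \cdot 10^{5}$)
$D = \frac{27803}{17928}$ ($D = - 2 \frac{89434 - 145040}{72106 - 394} = - 2 \left(- \frac{55606}{71712}\right) = - 2 \left(\left(-55606\right) \frac{1}{71712}\right) = \left(-2\right) \left(- \frac{27803}{35856}\right) = \frac{27803}{17928} \approx 1.5508$)
$U - D = - \frac{601783}{3} - \frac{27803}{17928} = - \frac{3596283011}{17928}$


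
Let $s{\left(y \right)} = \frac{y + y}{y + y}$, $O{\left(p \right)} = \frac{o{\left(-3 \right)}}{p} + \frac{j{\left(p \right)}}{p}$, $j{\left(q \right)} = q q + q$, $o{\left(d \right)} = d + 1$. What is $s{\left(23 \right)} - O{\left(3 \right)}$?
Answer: $- \frac{7}{3} \approx -2.3333$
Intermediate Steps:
$o{\left(d \right)} = 1 + d$
$j{\left(q \right)} = q + q^{2}$ ($j{\left(q \right)} = q^{2} + q = q + q^{2}$)
$O{\left(p \right)} = 1 + p - \frac{2}{p}$ ($O{\left(p \right)} = \frac{1 - 3}{p} + \frac{p \left(1 + p\right)}{p} = - \frac{2}{p} + \left(1 + p\right) = 1 + p - \frac{2}{p}$)
$s{\left(y \right)} = 1$ ($s{\left(y \right)} = \frac{2 y}{2 y} = 2 y \frac{1}{2 y} = 1$)
$s{\left(23 \right)} - O{\left(3 \right)} = 1 - \left(1 + 3 - \frac{2}{3}\right) = 1 - \frac{10}{3} = - \frac{7}{3}$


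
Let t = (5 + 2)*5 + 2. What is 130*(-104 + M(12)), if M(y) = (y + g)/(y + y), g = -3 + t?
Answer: -79625/6 ≈ -13271.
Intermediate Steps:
t = 37 (t = 7*5 + 2 = 35 + 2 = 37)
g = 34 (g = -3 + 37 = 34)
M(y) = (34 + y)/(2*y) (M(y) = (y + 34)/(y + y) = (34 + y)/((2*y)) = (34 + y)*(1/(2*y)) = (34 + y)/(2*y))
130*(-104 + M(12)) = 130*(-104 + (½)*(34 + 12)/12) = 130*(-104 + (½)*(1/12)*46) = 130*(-104 + 23/12) = 130*(-1225/12) = -79625/6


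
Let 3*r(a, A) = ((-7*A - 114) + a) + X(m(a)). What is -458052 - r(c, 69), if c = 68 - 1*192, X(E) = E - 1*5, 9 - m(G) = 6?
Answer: -457811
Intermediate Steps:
m(G) = 3 (m(G) = 9 - 1*6 = 9 - 6 = 3)
X(E) = -5 + E (X(E) = E - 5 = -5 + E)
c = -124 (c = 68 - 192 = -124)
r(a, A) = -116/3 - 7*A/3 + a/3 (r(a, A) = (((-7*A - 114) + a) + (-5 + 3))/3 = (((-114 - 7*A) + a) - 2)/3 = ((-114 + a - 7*A) - 2)/3 = (-116 + a - 7*A)/3 = -116/3 - 7*A/3 + a/3)
-458052 - r(c, 69) = -458052 - (-116/3 - 7/3*69 + (1/3)*(-124)) = -458052 - (-116/3 - 161 - 124/3) = -458052 - 1*(-241) = -458052 + 241 = -457811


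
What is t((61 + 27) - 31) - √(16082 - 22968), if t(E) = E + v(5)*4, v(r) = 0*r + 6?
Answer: 81 - I*√6886 ≈ 81.0 - 82.982*I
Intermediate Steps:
v(r) = 6 (v(r) = 0 + 6 = 6)
t(E) = 24 + E (t(E) = E + 6*4 = E + 24 = 24 + E)
t((61 + 27) - 31) - √(16082 - 22968) = (24 + ((61 + 27) - 31)) - √(16082 - 22968) = (24 + (88 - 31)) - √(-6886) = (24 + 57) - I*√6886 = 81 - I*√6886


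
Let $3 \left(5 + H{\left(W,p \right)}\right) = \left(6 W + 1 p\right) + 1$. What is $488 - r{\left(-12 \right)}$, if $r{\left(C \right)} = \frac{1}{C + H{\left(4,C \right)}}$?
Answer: $\frac{18547}{38} \approx 488.08$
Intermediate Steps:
$H{\left(W,p \right)} = - \frac{14}{3} + 2 W + \frac{p}{3}$ ($H{\left(W,p \right)} = -5 + \frac{\left(6 W + 1 p\right) + 1}{3} = -5 + \frac{\left(6 W + p\right) + 1}{3} = -5 + \frac{\left(p + 6 W\right) + 1}{3} = -5 + \frac{1 + p + 6 W}{3} = -5 + \left(\frac{1}{3} + 2 W + \frac{p}{3}\right) = - \frac{14}{3} + 2 W + \frac{p}{3}$)
$r{\left(C \right)} = \frac{1}{\frac{10}{3} + \frac{4 C}{3}}$ ($r{\left(C \right)} = \frac{1}{C + \left(- \frac{14}{3} + 2 \cdot 4 + \frac{C}{3}\right)} = \frac{1}{C + \left(- \frac{14}{3} + 8 + \frac{C}{3}\right)} = \frac{1}{C + \left(\frac{10}{3} + \frac{C}{3}\right)} = \frac{1}{\frac{10}{3} + \frac{4 C}{3}}$)
$488 - r{\left(-12 \right)} = 488 - \frac{3}{2 \left(5 + 2 \left(-12\right)\right)} = 488 - \frac{3}{2 \left(5 - 24\right)} = 488 - \frac{3}{2 \left(-19\right)} = 488 - \frac{3}{2} \left(- \frac{1}{19}\right) = 488 - - \frac{3}{38} = 488 + \frac{3}{38} = \frac{18547}{38}$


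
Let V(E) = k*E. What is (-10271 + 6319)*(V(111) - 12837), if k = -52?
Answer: 73542768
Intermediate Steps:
V(E) = -52*E
(-10271 + 6319)*(V(111) - 12837) = (-10271 + 6319)*(-52*111 - 12837) = -3952*(-5772 - 12837) = -3952*(-18609) = 73542768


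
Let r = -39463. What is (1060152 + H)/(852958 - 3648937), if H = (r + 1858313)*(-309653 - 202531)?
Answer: 310528269416/931993 ≈ 3.3319e+5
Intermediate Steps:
H = -931585868400 (H = (-39463 + 1858313)*(-309653 - 202531) = 1818850*(-512184) = -931585868400)
(1060152 + H)/(852958 - 3648937) = (1060152 - 931585868400)/(852958 - 3648937) = -931584808248/(-2795979) = -931584808248*(-1/2795979) = 310528269416/931993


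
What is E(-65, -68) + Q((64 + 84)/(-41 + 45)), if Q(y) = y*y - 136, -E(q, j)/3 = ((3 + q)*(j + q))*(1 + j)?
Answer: 1658679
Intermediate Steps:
E(q, j) = -3*(1 + j)*(3 + q)*(j + q) (E(q, j) = -3*(3 + q)*(j + q)*(1 + j) = -3*(1 + j)*(3 + q)*(j + q))
Q(y) = -136 + y**2 (Q(y) = y**2 - 136 = -136 + y**2)
E(-65, -68) + Q((64 + 84)/(-41 + 45)) = (-9*(-68) - 9*(-65) - 9*(-68)**2 - 3*(-65)**2 - 12*(-68)*(-65) - 3*(-68)*(-65)**2 - 3*(-65)*(-68)**2) + (-136 + ((64 + 84)/(-41 + 45))**2) = (612 + 585 - 9*4624 - 3*4225 - 53040 - 3*(-68)*4225 - 3*(-65)*4624) + (-136 + (148/4)**2) = (612 + 585 - 41616 - 12675 - 53040 + 861900 + 901680) + (-136 + (148*(1/4))**2) = 1657446 + (-136 + 37**2) = 1657446 + (-136 + 1369) = 1657446 + 1233 = 1658679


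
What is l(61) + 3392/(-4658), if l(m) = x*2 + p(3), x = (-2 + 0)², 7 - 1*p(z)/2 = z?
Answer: 35568/2329 ≈ 15.272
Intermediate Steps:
p(z) = 14 - 2*z
x = 4 (x = (-2)² = 4)
l(m) = 16 (l(m) = 4*2 + (14 - 2*3) = 8 + (14 - 6) = 8 + 8 = 16)
l(61) + 3392/(-4658) = 16 + 3392/(-4658) = 16 + 3392*(-1/4658) = 16 - 1696/2329 = 35568/2329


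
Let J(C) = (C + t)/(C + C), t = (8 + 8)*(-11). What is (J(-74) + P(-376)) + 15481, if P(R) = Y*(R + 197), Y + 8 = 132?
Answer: -496785/74 ≈ -6713.3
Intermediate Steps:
Y = 124 (Y = -8 + 132 = 124)
t = -176 (t = 16*(-11) = -176)
P(R) = 24428 + 124*R (P(R) = 124*(R + 197) = 124*(197 + R) = 24428 + 124*R)
J(C) = (-176 + C)/(2*C) (J(C) = (C - 176)/(C + C) = (-176 + C)/((2*C)) = (-176 + C)*(1/(2*C)) = (-176 + C)/(2*C))
(J(-74) + P(-376)) + 15481 = ((½)*(-176 - 74)/(-74) + (24428 + 124*(-376))) + 15481 = ((½)*(-1/74)*(-250) + (24428 - 46624)) + 15481 = (125/74 - 22196) + 15481 = -1642379/74 + 15481 = -496785/74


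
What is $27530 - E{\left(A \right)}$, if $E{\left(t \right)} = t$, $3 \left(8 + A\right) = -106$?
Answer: $\frac{82720}{3} \approx 27573.0$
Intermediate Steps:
$A = - \frac{130}{3}$ ($A = -8 + \frac{1}{3} \left(-106\right) = -8 - \frac{106}{3} = - \frac{130}{3} \approx -43.333$)
$27530 - E{\left(A \right)} = 27530 - - \frac{130}{3} = 27530 + \frac{130}{3} = \frac{82720}{3}$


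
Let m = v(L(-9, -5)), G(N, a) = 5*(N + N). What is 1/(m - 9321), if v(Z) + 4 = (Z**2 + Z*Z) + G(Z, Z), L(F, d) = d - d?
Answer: -1/9325 ≈ -0.00010724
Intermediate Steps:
G(N, a) = 10*N (G(N, a) = 5*(2*N) = 10*N)
L(F, d) = 0
v(Z) = -4 + 2*Z**2 + 10*Z (v(Z) = -4 + ((Z**2 + Z*Z) + 10*Z) = -4 + ((Z**2 + Z**2) + 10*Z) = -4 + (2*Z**2 + 10*Z) = -4 + 2*Z**2 + 10*Z)
m = -4 (m = -4 + 2*0**2 + 10*0 = -4 + 2*0 + 0 = -4 + 0 + 0 = -4)
1/(m - 9321) = 1/(-4 - 9321) = 1/(-9325) = -1/9325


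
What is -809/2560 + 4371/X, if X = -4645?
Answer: -2989513/2378240 ≈ -1.2570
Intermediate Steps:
-809/2560 + 4371/X = -809/2560 + 4371/(-4645) = -809*1/2560 + 4371*(-1/4645) = -809/2560 - 4371/4645 = -2989513/2378240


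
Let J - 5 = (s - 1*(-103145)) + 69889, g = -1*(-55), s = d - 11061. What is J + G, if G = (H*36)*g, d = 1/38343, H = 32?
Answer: 8640134935/38343 ≈ 2.2534e+5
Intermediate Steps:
d = 1/38343 ≈ 2.6080e-5
s = -424111922/38343 (s = 1/38343 - 11061 = -424111922/38343 ≈ -11061.)
g = 55
G = 63360 (G = (32*36)*55 = 1152*55 = 63360)
J = 6210722455/38343 (J = 5 + ((-424111922/38343 - 1*(-103145)) + 69889) = 5 + ((-424111922/38343 + 103145) + 69889) = 5 + (3530776813/38343 + 69889) = 5 + 6210530740/38343 = 6210722455/38343 ≈ 1.6198e+5)
J + G = 6210722455/38343 + 63360 = 8640134935/38343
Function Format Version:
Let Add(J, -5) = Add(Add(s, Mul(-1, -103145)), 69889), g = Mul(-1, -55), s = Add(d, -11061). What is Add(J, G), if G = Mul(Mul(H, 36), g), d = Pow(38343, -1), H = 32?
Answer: Rational(8640134935, 38343) ≈ 2.2534e+5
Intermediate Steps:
d = Rational(1, 38343) ≈ 2.6080e-5
s = Rational(-424111922, 38343) (s = Add(Rational(1, 38343), -11061) = Rational(-424111922, 38343) ≈ -11061.)
g = 55
G = 63360 (G = Mul(Mul(32, 36), 55) = Mul(1152, 55) = 63360)
J = Rational(6210722455, 38343) (J = Add(5, Add(Add(Rational(-424111922, 38343), Mul(-1, -103145)), 69889)) = Add(5, Add(Add(Rational(-424111922, 38343), 103145), 69889)) = Add(5, Add(Rational(3530776813, 38343), 69889)) = Add(5, Rational(6210530740, 38343)) = Rational(6210722455, 38343) ≈ 1.6198e+5)
Add(J, G) = Add(Rational(6210722455, 38343), 63360) = Rational(8640134935, 38343)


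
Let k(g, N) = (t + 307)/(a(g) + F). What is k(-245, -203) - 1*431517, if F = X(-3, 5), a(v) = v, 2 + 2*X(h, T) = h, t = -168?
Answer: -213601193/495 ≈ -4.3152e+5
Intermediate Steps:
X(h, T) = -1 + h/2
F = -5/2 (F = -1 + (½)*(-3) = -1 - 3/2 = -5/2 ≈ -2.5000)
k(g, N) = 139/(-5/2 + g) (k(g, N) = (-168 + 307)/(g - 5/2) = 139/(-5/2 + g))
k(-245, -203) - 1*431517 = 278/(-5 + 2*(-245)) - 1*431517 = 278/(-5 - 490) - 431517 = 278/(-495) - 431517 = 278*(-1/495) - 431517 = -278/495 - 431517 = -213601193/495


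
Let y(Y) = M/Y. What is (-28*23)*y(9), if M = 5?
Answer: -3220/9 ≈ -357.78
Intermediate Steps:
y(Y) = 5/Y
(-28*23)*y(9) = (-28*23)*(5/9) = -3220/9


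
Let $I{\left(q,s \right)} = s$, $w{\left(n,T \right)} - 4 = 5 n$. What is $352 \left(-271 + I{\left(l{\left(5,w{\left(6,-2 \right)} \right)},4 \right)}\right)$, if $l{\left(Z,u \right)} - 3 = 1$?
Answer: $-93984$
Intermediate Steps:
$w{\left(n,T \right)} = 4 + 5 n$
$l{\left(Z,u \right)} = 4$ ($l{\left(Z,u \right)} = 3 + 1 = 4$)
$352 \left(-271 + I{\left(l{\left(5,w{\left(6,-2 \right)} \right)},4 \right)}\right) = 352 \left(-271 + 4\right) = 352 \left(-267\right) = -93984$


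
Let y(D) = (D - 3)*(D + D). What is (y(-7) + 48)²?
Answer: 35344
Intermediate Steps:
y(D) = 2*D*(-3 + D) (y(D) = (-3 + D)*(2*D) = 2*D*(-3 + D))
(y(-7) + 48)² = (2*(-7)*(-3 - 7) + 48)² = (2*(-7)*(-10) + 48)² = (140 + 48)² = 188² = 35344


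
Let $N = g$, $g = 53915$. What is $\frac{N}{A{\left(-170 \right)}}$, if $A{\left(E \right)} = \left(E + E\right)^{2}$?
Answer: $\frac{10783}{23120} \approx 0.46639$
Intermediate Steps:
$A{\left(E \right)} = 4 E^{2}$ ($A{\left(E \right)} = \left(2 E\right)^{2} = 4 E^{2}$)
$N = 53915$
$\frac{N}{A{\left(-170 \right)}} = \frac{53915}{4 \left(-170\right)^{2}} = \frac{53915}{4 \cdot 28900} = \frac{53915}{115600} = 53915 \cdot \frac{1}{115600} = \frac{10783}{23120}$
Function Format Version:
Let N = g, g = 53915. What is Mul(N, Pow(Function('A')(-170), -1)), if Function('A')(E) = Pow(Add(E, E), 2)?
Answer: Rational(10783, 23120) ≈ 0.46639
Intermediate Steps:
Function('A')(E) = Mul(4, Pow(E, 2)) (Function('A')(E) = Pow(Mul(2, E), 2) = Mul(4, Pow(E, 2)))
N = 53915
Mul(N, Pow(Function('A')(-170), -1)) = Mul(53915, Pow(Mul(4, Pow(-170, 2)), -1)) = Mul(53915, Pow(Mul(4, 28900), -1)) = Mul(53915, Pow(115600, -1)) = Mul(53915, Rational(1, 115600)) = Rational(10783, 23120)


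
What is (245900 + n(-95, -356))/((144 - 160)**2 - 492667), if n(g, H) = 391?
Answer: -82097/164137 ≈ -0.50017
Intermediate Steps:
(245900 + n(-95, -356))/((144 - 160)**2 - 492667) = (245900 + 391)/((144 - 160)**2 - 492667) = 246291/((-16)**2 - 492667) = 246291/(256 - 492667) = 246291/(-492411) = 246291*(-1/492411) = -82097/164137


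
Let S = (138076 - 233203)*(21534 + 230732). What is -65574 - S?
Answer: 23997242208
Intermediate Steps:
S = -23997307782 (S = -95127*252266 = -23997307782)
-65574 - S = -65574 - 1*(-23997307782) = -65574 + 23997307782 = 23997242208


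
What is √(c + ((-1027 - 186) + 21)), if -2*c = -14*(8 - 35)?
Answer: I*√1381 ≈ 37.162*I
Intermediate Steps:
c = -189 (c = -(-7)*(8 - 35) = -(-7)*(-27) = -½*378 = -189)
√(c + ((-1027 - 186) + 21)) = √(-189 + ((-1027 - 186) + 21)) = √(-189 + (-1213 + 21)) = √(-189 - 1192) = √(-1381) = I*√1381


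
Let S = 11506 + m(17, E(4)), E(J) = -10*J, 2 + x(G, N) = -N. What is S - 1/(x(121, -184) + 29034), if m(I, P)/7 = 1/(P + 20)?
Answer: 1680745347/146080 ≈ 11506.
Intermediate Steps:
x(G, N) = -2 - N
m(I, P) = 7/(20 + P) (m(I, P) = 7/(P + 20) = 7/(20 + P))
S = 230113/20 (S = 11506 + 7/(20 - 10*4) = 11506 + 7/(20 - 40) = 11506 + 7/(-20) = 11506 + 7*(-1/20) = 11506 - 7/20 = 230113/20 ≈ 11506.)
S - 1/(x(121, -184) + 29034) = 230113/20 - 1/((-2 - 1*(-184)) + 29034) = 230113/20 - 1/((-2 + 184) + 29034) = 230113/20 - 1/(182 + 29034) = 230113/20 - 1/29216 = 1680745347/146080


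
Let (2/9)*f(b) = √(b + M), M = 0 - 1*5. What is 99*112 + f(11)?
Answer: 11088 + 9*√6/2 ≈ 11099.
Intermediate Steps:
M = -5 (M = 0 - 5 = -5)
f(b) = 9*√(-5 + b)/2 (f(b) = 9*√(b - 5)/2 = 9*√(-5 + b)/2)
99*112 + f(11) = 99*112 + 9*√(-5 + 11)/2 = 11088 + 9*√6/2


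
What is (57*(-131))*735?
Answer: -5488245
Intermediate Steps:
(57*(-131))*735 = -7467*735 = -5488245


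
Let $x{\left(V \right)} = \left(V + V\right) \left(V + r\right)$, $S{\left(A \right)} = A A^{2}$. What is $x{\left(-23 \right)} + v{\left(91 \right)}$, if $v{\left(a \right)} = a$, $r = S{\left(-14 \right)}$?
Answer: $127373$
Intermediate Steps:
$S{\left(A \right)} = A^{3}$
$r = -2744$ ($r = \left(-14\right)^{3} = -2744$)
$x{\left(V \right)} = 2 V \left(-2744 + V\right)$ ($x{\left(V \right)} = \left(V + V\right) \left(V - 2744\right) = 2 V \left(-2744 + V\right)$)
$x{\left(-23 \right)} + v{\left(91 \right)} = 2 \left(-23\right) \left(-2744 - 23\right) + 91 = 2 \left(-23\right) \left(-2767\right) + 91 = 127282 + 91 = 127373$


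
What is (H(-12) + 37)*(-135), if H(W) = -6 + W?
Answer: -2565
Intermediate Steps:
(H(-12) + 37)*(-135) = ((-6 - 12) + 37)*(-135) = (-18 + 37)*(-135) = 19*(-135) = -2565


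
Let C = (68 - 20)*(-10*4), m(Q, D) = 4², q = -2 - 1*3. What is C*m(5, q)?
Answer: -30720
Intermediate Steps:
q = -5 (q = -2 - 3 = -5)
m(Q, D) = 16
C = -1920 (C = 48*(-40) = -1920)
C*m(5, q) = -1920*16 = -30720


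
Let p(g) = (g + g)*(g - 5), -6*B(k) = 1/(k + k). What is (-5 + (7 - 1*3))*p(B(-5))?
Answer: 299/1800 ≈ 0.16611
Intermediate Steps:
B(k) = -1/(12*k) (B(k) = -1/(6*(k + k)) = -1/(2*k)/6 = -1/(12*k))
p(g) = 2*g*(-5 + g) (p(g) = (2*g)*(-5 + g) = 2*g*(-5 + g))
(-5 + (7 - 1*3))*p(B(-5)) = (-5 + (7 - 1*3))*(2*(-1/12/(-5))*(-5 - 1/12/(-5))) = (-5 + (7 - 3))*(2*(-1/12*(-⅕))*(-5 - 1/12*(-⅕))) = (-5 + 4)*(2*(1/60)*(-5 + 1/60)) = -2*(-299)/(60*60) = -1*(-299/1800) = 299/1800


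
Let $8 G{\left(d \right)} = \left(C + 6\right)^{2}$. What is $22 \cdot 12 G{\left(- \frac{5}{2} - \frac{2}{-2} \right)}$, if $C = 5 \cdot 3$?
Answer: $14553$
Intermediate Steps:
$C = 15$
$G{\left(d \right)} = \frac{441}{8}$ ($G{\left(d \right)} = \frac{\left(15 + 6\right)^{2}}{8} = \frac{21^{2}}{8} = \frac{1}{8} \cdot 441 = \frac{441}{8}$)
$22 \cdot 12 G{\left(- \frac{5}{2} - \frac{2}{-2} \right)} = 22 \cdot 12 \cdot \frac{441}{8} = 264 \cdot \frac{441}{8} = 14553$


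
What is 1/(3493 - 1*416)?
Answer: 1/3077 ≈ 0.00032499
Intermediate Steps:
1/(3493 - 1*416) = 1/(3493 - 416) = 1/3077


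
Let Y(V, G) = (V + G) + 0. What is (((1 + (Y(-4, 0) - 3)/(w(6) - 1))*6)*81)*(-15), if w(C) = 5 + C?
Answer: -2187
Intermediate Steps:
Y(V, G) = G + V (Y(V, G) = (G + V) + 0 = G + V)
(((1 + (Y(-4, 0) - 3)/(w(6) - 1))*6)*81)*(-15) = (((1 + ((0 - 4) - 3)/((5 + 6) - 1))*6)*81)*(-15) = (((1 + (-4 - 3)/(11 - 1))*6)*81)*(-15) = (((1 - 7/10)*6)*81)*(-15) = (((3/10)*6)*81)*(-15) = ((9/5)*81)*(-15) = (729/5)*(-15) = -2187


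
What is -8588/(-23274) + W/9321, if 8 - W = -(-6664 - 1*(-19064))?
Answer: 61472090/36156159 ≈ 1.7002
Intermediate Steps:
W = 12408 (W = 8 - (-1)*(-6664 - 1*(-19064)) = 8 - (-1)*(-6664 + 19064) = 8 - (-1)*12400 = 8 - 1*(-12400) = 8 + 12400 = 12408)
-8588/(-23274) + W/9321 = -8588/(-23274) + 12408/9321 = -8588*(-1/23274) + 12408*(1/9321) = 4294/11637 + 4136/3107 = 61472090/36156159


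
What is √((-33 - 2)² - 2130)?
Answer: I*√905 ≈ 30.083*I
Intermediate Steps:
√((-33 - 2)² - 2130) = √((-35)² - 2130) = √(1225 - 2130) = √(-905) = I*√905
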